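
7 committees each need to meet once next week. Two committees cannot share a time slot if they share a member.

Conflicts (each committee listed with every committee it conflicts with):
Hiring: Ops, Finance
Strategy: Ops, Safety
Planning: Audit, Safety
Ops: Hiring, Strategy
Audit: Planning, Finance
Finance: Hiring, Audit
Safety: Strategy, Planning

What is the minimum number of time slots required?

3

The cycle Hiring-Ops-Strategy-Safety-Planning-Audit-Finance-Hiring has odd length 7, so it cannot be 2-colored; at least 3 time slots are needed.
A valid assignment using 3 time slots: Hiring=3, Strategy=2, Planning=2, Ops=1, Audit=1, Finance=2, Safety=1. Each listed conflict is separated.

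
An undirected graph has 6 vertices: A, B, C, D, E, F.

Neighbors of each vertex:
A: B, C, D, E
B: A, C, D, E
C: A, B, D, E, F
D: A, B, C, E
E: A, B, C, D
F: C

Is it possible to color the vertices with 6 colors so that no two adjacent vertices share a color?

Yes

The chromatic number is 5. A, B, C, D, E are mutually adjacent (a clique of size 5), so at least 5 colors are needed.
5 colors suffice: color 1 → {C}; color 2 → {A, F}; color 3 → {B}; color 4 → {E}; color 5 → {D}.
Since 6 ≥ 5, a proper 6-coloring certainly exists.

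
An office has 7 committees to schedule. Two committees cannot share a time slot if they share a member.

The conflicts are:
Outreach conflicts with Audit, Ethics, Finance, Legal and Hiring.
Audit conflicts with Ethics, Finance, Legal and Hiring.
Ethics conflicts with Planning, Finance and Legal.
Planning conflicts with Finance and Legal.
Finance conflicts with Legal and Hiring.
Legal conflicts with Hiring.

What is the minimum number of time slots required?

Outreach, Audit, Ethics, Finance, Legal all conflict with each other, so at least 5 time slots are needed.
A valid assignment using 5 time slots: Outreach=5, Audit=4, Ethics=3, Planning=4, Finance=1, Legal=2, Hiring=3. Every pair that conflicts lands in different time slots.

5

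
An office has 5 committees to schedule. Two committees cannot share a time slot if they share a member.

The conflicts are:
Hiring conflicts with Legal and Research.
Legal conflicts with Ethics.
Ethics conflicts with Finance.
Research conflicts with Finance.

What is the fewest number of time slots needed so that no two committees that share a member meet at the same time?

The cycle Finance-Ethics-Legal-Hiring-Research-Finance has odd length 5, so it cannot be 2-colored; at least 3 time slots are needed.
Using 3 time slots: Hiring=3, Legal=1, Ethics=2, Research=2, Finance=1. Each listed conflict is separated.

3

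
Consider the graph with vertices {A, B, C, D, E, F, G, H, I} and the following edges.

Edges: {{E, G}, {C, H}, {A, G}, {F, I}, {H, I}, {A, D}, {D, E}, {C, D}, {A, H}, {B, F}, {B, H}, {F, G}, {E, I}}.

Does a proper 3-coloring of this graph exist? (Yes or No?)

Yes

The chromatic number is 3. The cycle I-E-D-C-H-I has odd length 5, so it cannot be 2-colored; at least 3 colors are needed.
A valid assignment using 3 colors: A=2, B=2, C=2, D=1, E=2, F=1, G=3, H=1, I=3.
That is already a proper 3-coloring.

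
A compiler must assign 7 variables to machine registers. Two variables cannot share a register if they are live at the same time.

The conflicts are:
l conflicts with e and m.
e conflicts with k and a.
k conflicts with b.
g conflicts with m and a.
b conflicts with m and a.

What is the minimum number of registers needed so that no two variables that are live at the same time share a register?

3

The cycle k-e-l-m-b-k has odd length 5, so it cannot be 2-colored; at least 3 registers are needed.
3 registers suffice: register 1 → {e, g, b}; register 2 → {k, m, a}; register 3 → {l}. Each listed conflict is separated.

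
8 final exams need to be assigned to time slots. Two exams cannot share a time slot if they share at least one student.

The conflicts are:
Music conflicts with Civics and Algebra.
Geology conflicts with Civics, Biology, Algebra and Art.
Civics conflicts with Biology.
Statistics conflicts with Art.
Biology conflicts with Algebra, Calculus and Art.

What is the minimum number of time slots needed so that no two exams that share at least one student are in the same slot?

3

Geology, Biology, Algebra pairwise conflict, so at least 3 time slots are needed.
3 time slots suffice: time slot 1 → {Music, Statistics, Biology}; time slot 2 → {Geology, Calculus}; time slot 3 → {Civics, Algebra, Art}. No two conflicting exams share a time slot.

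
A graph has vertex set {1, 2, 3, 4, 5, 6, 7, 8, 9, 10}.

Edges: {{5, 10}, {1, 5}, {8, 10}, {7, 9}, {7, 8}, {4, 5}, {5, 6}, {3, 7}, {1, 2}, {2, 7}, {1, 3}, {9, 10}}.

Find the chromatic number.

2

7 and 8 are adjacent, so at least 2 colors are needed.
2 colors suffice: 1=red, 2=blue, 3=blue, 4=red, 5=blue, 6=red, 7=red, 8=blue, 9=blue, 10=red. Each edge has distinct colors on its endpoints.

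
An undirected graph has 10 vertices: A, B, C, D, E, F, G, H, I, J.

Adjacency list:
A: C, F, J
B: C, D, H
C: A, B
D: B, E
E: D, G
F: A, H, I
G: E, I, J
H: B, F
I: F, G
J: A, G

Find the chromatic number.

3

The cycle H-B-C-A-F-H has odd length 5, so it cannot be 2-colored; at least 3 colors are needed.
3 colors suffice: color 1 → {A, B, G}; color 2 → {C, E, F, J}; color 3 → {D, H, I}. Each edge has distinct colors on its endpoints.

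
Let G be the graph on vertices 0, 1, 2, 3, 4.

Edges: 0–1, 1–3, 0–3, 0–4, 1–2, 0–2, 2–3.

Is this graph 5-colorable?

Yes

The chromatic number is 4. 0, 1, 2, 3 are mutually adjacent (a clique of size 4), so at least 4 colors are needed.
4 colors suffice: color red → {0}; color blue → {2, 4}; color green → {1}; color yellow → {3}.
Since 5 ≥ 4, a proper 5-coloring certainly exists.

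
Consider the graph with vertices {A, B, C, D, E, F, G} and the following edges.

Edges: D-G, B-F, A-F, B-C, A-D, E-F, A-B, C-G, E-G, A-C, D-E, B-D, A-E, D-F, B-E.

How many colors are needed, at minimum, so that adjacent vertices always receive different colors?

A, B, D, E, F form a clique, so at least 5 colors are needed.
5 colors suffice: color red → {A, G}; color blue → {C, E}; color green → {D}; color yellow → {B}; color purple → {F}. Each edge has distinct colors on its endpoints.

5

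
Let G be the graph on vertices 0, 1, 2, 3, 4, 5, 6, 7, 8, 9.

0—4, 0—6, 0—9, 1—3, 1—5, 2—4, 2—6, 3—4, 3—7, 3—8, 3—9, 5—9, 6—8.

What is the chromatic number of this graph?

The cycle 6-0-4-3-8-6 has odd length 5, so it cannot be 2-colored; at least 3 colors are needed.
One proper 3-coloring: 0=a, 1=b, 2=a, 3=a, 4=b, 5=a, 6=b, 7=b, 8=c, 9=b. No two adjacent vertices share a color.

3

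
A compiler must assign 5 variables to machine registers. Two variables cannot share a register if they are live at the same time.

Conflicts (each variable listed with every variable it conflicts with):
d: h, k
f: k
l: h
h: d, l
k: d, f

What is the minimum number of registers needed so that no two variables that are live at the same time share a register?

2

f and k conflict, so at least 2 registers are needed.
2 registers suffice: register 1 → {d, f, l}; register 2 → {h, k}. Each listed conflict is separated.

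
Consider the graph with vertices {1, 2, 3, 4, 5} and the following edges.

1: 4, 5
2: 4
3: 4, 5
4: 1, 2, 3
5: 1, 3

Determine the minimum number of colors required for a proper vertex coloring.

2 and 4 are adjacent, so at least 2 colors are needed.
2 colors suffice: color red → {4, 5}; color blue → {1, 2, 3}. Each edge has distinct colors on its endpoints.

2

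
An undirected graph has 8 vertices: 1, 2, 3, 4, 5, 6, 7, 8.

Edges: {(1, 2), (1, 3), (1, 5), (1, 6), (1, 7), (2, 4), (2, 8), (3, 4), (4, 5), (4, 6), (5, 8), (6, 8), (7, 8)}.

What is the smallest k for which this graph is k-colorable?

6 and 8 are adjacent, so at least 2 colors are needed.
A valid assignment using 2 colors: 1=a, 2=b, 3=b, 4=a, 5=b, 6=b, 7=b, 8=a. Every edge joins two different colors.

2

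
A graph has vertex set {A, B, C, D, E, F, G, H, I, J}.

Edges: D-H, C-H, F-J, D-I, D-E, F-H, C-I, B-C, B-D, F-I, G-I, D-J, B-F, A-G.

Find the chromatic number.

D and I are adjacent, so at least 2 colors are needed.
2 colors suffice: color 1 → {C, D, F, G}; color 2 → {A, B, E, H, I, J}. Each edge has distinct colors on its endpoints.

2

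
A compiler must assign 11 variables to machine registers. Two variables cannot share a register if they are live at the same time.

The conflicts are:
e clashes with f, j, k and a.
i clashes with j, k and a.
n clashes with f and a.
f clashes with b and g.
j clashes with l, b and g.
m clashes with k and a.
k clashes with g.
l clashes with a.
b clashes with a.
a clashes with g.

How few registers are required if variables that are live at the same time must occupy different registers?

2

e and f conflict, so at least 2 registers are needed.
2 registers suffice: register 1 → {f, j, k, a}; register 2 → {e, i, n, m, l, b, g}. No two conflicting variables share a register.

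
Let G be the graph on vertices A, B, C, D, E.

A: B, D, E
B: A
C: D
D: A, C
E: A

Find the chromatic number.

2

C and D are adjacent, so at least 2 colors are needed.
A valid assignment using 2 colors: A=red, B=blue, C=red, D=blue, E=blue. Each edge has distinct colors on its endpoints.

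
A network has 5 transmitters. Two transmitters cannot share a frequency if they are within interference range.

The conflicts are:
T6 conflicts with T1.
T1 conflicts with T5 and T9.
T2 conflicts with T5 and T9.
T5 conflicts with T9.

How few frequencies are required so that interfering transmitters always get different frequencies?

3

T2, T5, T9 all conflict with each other, so at least 3 frequencies are needed.
3 frequencies suffice: frequency 1 → {T1, T2}; frequency 2 → {T6, T9}; frequency 3 → {T5}. Each listed conflict is separated.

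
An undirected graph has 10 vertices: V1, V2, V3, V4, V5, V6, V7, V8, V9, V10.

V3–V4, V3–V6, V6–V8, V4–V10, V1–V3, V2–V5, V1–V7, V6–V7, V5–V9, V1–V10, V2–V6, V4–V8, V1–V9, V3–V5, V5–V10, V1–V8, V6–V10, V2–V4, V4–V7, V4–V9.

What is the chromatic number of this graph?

V2 and V4 are adjacent, so at least 2 colors are needed.
2 colors suffice: color 1 → {V1, V4, V5, V6}; color 2 → {V2, V3, V7, V8, V9, V10}. Each edge has distinct colors on its endpoints.

2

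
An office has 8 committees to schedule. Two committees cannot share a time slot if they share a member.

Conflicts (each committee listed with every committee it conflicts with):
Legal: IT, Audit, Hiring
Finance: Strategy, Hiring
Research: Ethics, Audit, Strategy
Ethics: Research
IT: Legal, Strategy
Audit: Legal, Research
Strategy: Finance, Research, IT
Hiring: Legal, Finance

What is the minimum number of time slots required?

The cycle IT-Legal-Audit-Research-Strategy-IT has odd length 5, so it cannot be 2-colored; at least 3 time slots are needed.
3 time slots suffice: time slot 1 → {Legal, Ethics, Strategy}; time slot 2 → {Finance, Research, IT}; time slot 3 → {Audit, Hiring}. Every pair that conflicts lands in different time slots.

3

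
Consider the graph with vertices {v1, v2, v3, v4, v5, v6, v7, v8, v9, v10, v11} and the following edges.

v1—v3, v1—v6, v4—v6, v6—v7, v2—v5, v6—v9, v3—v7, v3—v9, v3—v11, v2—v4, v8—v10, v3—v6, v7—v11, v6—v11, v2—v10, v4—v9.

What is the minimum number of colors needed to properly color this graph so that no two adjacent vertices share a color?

4

v3, v6, v7, v11 are pairwise adjacent (a clique of size 4), so at least 4 colors are needed.
4 colors suffice: color R → {v2, v6, v8}; color B → {v3, v4, v5, v10}; color G → {v1, v9, v11}; color Y → {v7}. Every edge joins two different colors.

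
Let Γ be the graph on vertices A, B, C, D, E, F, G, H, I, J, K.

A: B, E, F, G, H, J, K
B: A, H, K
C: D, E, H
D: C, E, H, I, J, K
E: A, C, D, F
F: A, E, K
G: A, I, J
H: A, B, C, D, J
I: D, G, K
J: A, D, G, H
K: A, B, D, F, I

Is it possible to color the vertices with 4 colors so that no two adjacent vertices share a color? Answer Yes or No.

Yes

The chromatic number is 3. A, B, K form a triangle, so at least 3 colors are needed.
3 colors suffice: color 1 → {A, D}; color 2 → {E, G, H, K}; color 3 → {B, C, F, I, J}.
Since 4 ≥ 3, a proper 4-coloring certainly exists.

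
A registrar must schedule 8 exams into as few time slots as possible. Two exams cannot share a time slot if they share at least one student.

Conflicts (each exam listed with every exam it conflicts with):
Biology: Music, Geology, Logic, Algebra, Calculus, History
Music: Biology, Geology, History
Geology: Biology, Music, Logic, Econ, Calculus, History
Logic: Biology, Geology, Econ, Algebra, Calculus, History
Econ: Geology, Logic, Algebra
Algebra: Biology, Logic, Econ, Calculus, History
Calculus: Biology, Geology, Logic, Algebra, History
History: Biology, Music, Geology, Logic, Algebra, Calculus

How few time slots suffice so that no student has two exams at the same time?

5

Biology, Geology, Logic, Calculus, History all conflict with each other, so at least 5 time slots are needed.
5 time slots suffice: Biology=4, Music=1, Geology=2, Logic=1, Econ=3, Algebra=2, Calculus=5, History=3. No two conflicting exams share a time slot.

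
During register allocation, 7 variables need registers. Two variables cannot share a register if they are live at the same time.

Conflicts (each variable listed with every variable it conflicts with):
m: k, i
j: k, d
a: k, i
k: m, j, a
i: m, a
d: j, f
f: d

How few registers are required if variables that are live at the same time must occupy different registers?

2

d and f conflict, so at least 2 registers are needed.
2 registers suffice: register 1 → {k, i, d}; register 2 → {m, j, a, f}. Each listed conflict is separated.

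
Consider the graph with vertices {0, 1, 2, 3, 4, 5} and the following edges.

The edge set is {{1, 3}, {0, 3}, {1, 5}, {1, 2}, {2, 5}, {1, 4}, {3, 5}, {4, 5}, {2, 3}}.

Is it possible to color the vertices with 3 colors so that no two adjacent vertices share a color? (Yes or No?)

1, 2, 3, 5 are pairwise adjacent (a clique of size 4), so at least 4 colors are needed.
So 3 colors are not enough.

No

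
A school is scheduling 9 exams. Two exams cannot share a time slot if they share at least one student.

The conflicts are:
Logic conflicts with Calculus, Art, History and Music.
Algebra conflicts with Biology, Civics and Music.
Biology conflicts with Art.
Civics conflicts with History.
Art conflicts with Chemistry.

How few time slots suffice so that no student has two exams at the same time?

3

The cycle Music-Logic-Art-Biology-Algebra-Music has odd length 5, so it cannot be 2-colored; at least 3 time slots are needed.
Using 3 time slots: Logic=1, Algebra=1, Biology=3, Civics=2, Calculus=2, Art=2, History=3, Chemistry=1, Music=2. No two conflicting exams share a time slot.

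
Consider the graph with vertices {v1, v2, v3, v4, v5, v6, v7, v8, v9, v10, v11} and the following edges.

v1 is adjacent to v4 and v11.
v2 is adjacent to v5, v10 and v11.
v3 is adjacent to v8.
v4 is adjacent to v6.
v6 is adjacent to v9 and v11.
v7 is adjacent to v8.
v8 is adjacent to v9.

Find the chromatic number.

2

v4 and v6 are adjacent, so at least 2 colors are needed.
One proper 2-coloring: v1=R, v2=R, v3=B, v4=B, v5=B, v6=R, v7=B, v8=R, v9=B, v10=B, v11=B. Each edge has distinct colors on its endpoints.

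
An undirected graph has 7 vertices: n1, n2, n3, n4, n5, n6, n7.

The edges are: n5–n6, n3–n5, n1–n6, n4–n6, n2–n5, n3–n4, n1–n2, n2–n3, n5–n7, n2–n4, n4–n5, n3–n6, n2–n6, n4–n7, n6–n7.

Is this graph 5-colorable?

The chromatic number is 5. n2, n3, n4, n5, n6 are mutually adjacent (a clique of size 5), so at least 5 colors are needed.
5 colors suffice: color 1 → {n6}; color 2 → {n1, n5}; color 3 → {n4}; color 4 → {n2, n7}; color 5 → {n3}.
That is already a proper 5-coloring.

Yes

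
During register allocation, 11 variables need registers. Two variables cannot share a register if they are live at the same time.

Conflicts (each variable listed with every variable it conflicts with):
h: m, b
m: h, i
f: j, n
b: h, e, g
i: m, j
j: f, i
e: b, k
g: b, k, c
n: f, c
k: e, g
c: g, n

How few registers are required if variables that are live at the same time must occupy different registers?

3

The cycle b-h-m-i-j-f-n-c-g-b has odd length 9, so it cannot be 2-colored; at least 3 registers are needed.
3 registers suffice: h=1, m=3, f=2, b=2, i=2, j=1, e=1, g=1, n=1, k=2, c=2. Each listed conflict is separated.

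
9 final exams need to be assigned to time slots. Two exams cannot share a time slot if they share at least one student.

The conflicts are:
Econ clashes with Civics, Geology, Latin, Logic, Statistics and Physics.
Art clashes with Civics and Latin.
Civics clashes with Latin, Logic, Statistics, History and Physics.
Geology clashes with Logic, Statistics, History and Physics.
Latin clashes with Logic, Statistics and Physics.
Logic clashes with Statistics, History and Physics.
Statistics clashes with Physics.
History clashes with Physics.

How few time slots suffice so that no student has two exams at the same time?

Econ, Civics, Latin, Logic, Statistics, Physics all conflict with each other, so at least 6 time slots are needed.
6 time slots suffice: time slot 1 → {Civics, Geology}; time slot 2 → {Art, Logic}; time slot 3 → {Physics}; time slot 4 → {Statistics, History}; time slot 5 → {Econ}; time slot 6 → {Latin}. Every pair that conflicts lands in different time slots.

6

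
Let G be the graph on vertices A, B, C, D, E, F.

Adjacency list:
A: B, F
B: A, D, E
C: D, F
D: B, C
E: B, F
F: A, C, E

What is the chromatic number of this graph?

The cycle D-B-A-F-C-D has odd length 5, so it cannot be 2-colored; at least 3 colors are needed.
A valid assignment using 3 colors: A=2, B=1, C=3, D=2, E=2, F=1. Each edge has distinct colors on its endpoints.

3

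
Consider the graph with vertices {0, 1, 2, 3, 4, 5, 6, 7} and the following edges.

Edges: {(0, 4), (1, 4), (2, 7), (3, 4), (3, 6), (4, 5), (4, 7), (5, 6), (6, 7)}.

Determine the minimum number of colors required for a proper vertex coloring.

4 and 7 are adjacent, so at least 2 colors are needed.
2 colors suffice: color a → {2, 4, 6}; color b → {0, 1, 3, 5, 7}. Each edge has distinct colors on its endpoints.

2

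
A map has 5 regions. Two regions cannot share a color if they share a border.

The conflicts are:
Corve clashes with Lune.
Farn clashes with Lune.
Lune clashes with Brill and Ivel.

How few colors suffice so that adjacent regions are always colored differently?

Corve and Lune conflict, so at least 2 colors are needed.
2 colors suffice: Corve=2, Farn=2, Lune=1, Brill=2, Ivel=2. Every pair that conflicts lands in different colors.

2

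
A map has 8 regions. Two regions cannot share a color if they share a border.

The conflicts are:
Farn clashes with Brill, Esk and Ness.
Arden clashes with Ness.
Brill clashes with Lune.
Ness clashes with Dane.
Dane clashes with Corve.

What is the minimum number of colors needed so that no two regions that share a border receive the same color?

Dane and Corve conflict, so at least 2 colors are needed.
A valid assignment using 2 colors: Farn=1, Arden=1, Brill=2, Esk=2, Ness=2, Dane=1, Lune=1, Corve=2. No two conflicting regions share a color.

2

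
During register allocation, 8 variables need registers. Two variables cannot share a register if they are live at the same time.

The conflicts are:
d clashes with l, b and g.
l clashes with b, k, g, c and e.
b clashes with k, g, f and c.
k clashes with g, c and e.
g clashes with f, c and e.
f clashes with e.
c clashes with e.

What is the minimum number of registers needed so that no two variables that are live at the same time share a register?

l, b, k, g, c pairwise conflict, so at least 5 registers are needed.
5 registers suffice: register 1 → {g}; register 2 → {b, e}; register 3 → {l, f}; register 4 → {d, k}; register 5 → {c}. Every pair that conflicts lands in different registers.

5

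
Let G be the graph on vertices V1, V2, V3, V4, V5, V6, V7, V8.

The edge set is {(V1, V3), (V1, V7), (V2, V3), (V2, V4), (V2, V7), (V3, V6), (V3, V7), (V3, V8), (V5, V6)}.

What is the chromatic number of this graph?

3

V1, V3, V7 are pairwise adjacent, so at least 3 colors are needed.
3 colors suffice: V1=green, V2=green, V3=red, V4=red, V5=red, V6=blue, V7=blue, V8=blue. No two adjacent vertices share a color.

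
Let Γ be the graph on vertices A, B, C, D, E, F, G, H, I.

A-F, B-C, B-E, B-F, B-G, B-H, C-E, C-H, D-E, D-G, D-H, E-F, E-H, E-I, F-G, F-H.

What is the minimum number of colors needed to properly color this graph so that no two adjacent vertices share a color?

4

B, C, E, H form a clique, so at least 4 colors are needed.
A valid assignment using 4 colors: A=1, B=4, C=3, D=3, E=1, F=3, G=1, H=2, I=2. Every edge joins two different colors.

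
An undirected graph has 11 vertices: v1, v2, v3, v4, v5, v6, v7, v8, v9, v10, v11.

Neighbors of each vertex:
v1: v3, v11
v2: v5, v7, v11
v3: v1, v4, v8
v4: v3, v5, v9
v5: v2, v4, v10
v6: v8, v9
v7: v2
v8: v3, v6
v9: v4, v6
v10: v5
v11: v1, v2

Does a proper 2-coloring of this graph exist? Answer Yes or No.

No

The cycle v8-v3-v4-v9-v6-v8 has odd length 5, so it cannot be 2-colored; at least 3 colors are needed.
So 2 colors are not enough.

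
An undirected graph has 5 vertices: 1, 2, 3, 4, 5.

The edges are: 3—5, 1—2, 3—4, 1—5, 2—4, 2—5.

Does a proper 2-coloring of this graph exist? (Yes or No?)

No

1, 2, 5 are mutually adjacent, so at least 3 colors are needed.
So 2 colors are not enough.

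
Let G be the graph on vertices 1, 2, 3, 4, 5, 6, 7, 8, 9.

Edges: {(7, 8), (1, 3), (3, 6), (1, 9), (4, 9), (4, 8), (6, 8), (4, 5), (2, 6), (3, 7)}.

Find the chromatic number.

3 and 6 are adjacent, so at least 2 colors are needed.
One proper 2-coloring: 1=b, 2=a, 3=a, 4=b, 5=a, 6=b, 7=b, 8=a, 9=a. Every edge joins two different colors.

2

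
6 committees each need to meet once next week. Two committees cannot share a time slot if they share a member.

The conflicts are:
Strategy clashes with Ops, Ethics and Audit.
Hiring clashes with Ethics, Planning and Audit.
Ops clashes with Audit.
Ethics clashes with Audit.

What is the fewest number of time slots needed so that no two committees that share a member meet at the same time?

Hiring, Ethics, Audit pairwise conflict, so at least 3 time slots are needed.
3 time slots suffice: time slot 1 → {Planning, Audit}; time slot 2 → {Strategy, Hiring}; time slot 3 → {Ops, Ethics}. Each listed conflict is separated.

3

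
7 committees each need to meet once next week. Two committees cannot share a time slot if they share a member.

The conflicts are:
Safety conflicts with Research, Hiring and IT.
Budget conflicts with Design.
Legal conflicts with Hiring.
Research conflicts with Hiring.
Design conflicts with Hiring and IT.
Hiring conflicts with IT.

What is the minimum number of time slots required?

Safety, Research, Hiring pairwise conflict, so at least 3 time slots are needed.
3 time slots suffice: time slot 1 → {Budget, Hiring}; time slot 2 → {Safety, Legal, Design}; time slot 3 → {Research, IT}. Every pair that conflicts lands in different time slots.

3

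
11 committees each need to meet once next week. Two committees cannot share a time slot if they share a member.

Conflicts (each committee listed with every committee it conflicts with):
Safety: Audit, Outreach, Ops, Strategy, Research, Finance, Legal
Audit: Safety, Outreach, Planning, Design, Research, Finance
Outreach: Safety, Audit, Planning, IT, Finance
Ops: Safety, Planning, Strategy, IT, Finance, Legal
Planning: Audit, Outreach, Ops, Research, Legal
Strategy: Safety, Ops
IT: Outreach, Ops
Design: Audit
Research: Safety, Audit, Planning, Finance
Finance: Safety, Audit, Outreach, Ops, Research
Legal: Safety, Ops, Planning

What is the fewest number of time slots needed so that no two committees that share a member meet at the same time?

Safety, Audit, Outreach, Finance all conflict with each other, so at least 4 time slots are needed.
4 time slots suffice: time slot 1 → {Safety, Planning, IT, Design}; time slot 2 → {Audit, Ops}; time slot 3 → {Outreach, Strategy, Research, Legal}; time slot 4 → {Finance}. Each listed conflict is separated.

4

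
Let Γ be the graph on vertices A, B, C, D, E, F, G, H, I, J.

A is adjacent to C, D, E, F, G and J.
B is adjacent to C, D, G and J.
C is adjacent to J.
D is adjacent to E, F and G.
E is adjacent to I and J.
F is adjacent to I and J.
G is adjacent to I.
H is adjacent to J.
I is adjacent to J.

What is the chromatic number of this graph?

A, D, E are mutually adjacent, so at least 3 colors are needed.
3 colors suffice: color 1 → {D, J}; color 2 → {A, B, H, I}; color 3 → {C, E, F, G}. Each edge has distinct colors on its endpoints.

3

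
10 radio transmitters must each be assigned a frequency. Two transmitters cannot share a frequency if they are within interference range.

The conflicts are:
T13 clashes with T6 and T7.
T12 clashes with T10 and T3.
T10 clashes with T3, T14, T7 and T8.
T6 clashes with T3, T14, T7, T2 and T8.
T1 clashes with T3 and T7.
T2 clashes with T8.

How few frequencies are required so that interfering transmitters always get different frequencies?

T12, T10, T3 pairwise conflict, so at least 3 frequencies are needed.
Using 3 frequencies: T13=3, T12=3, T10=1, T6=1, T1=1, T3=2, T14=2, T7=2, T2=3, T8=2. Each listed conflict is separated.

3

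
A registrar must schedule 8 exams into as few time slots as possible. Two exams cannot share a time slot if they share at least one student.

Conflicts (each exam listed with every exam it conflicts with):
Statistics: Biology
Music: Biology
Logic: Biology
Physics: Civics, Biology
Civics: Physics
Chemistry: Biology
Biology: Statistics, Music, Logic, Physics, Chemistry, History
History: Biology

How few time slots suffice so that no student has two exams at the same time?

2

Music and Biology conflict, so at least 2 time slots are needed.
2 time slots suffice: Statistics=2, Music=2, Logic=2, Physics=2, Civics=1, Chemistry=2, Biology=1, History=2. Every pair that conflicts lands in different time slots.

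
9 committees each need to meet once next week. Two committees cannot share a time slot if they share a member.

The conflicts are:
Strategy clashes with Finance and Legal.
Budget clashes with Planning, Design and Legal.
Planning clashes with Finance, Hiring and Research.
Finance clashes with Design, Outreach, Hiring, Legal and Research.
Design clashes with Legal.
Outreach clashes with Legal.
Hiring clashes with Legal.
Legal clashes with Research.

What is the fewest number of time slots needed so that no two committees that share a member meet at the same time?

3

Planning, Finance, Research are mutually in conflict, so at least 3 time slots are needed.
3 time slots suffice: time slot 1 → {Planning, Legal}; time slot 2 → {Budget, Finance}; time slot 3 → {Strategy, Design, Outreach, Hiring, Research}. Every pair that conflicts lands in different time slots.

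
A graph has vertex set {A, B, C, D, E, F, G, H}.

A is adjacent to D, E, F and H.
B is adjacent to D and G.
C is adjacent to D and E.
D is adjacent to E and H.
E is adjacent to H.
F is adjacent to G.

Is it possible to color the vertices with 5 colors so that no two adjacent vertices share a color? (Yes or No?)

The chromatic number is 4. A, D, E, H are mutually adjacent (a clique of size 4), so at least 4 colors are needed.
4 colors suffice: color 1 → {D, F}; color 2 → {E, G}; color 3 → {A, B, C}; color 4 → {H}.
Since 5 ≥ 4, a proper 5-coloring certainly exists.

Yes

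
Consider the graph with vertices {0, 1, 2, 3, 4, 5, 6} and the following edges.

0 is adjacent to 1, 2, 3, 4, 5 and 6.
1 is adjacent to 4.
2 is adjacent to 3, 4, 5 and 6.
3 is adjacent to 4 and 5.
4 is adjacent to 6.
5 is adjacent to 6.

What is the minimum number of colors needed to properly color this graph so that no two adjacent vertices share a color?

0, 2, 3, 4 are pairwise adjacent (a clique of size 4), so at least 4 colors are needed.
4 colors suffice: color red → {0}; color blue → {1, 2}; color green → {4, 5}; color yellow → {3, 6}. Each edge has distinct colors on its endpoints.

4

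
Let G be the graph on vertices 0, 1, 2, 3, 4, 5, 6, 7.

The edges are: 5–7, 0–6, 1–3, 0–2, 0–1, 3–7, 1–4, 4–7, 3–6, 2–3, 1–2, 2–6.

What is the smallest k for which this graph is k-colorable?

3

0, 2, 6 are pairwise adjacent, so at least 3 colors are needed.
3 colors suffice: 0=b, 1=a, 2=c, 3=b, 4=b, 5=b, 6=a, 7=a. No two adjacent vertices share a color.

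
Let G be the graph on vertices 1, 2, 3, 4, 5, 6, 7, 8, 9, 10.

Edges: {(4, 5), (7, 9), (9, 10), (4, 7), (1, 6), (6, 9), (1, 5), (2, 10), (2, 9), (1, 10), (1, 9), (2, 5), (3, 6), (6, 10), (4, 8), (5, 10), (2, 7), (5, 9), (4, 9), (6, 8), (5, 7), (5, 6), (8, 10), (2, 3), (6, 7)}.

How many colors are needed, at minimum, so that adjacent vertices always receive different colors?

5

1, 5, 6, 9, 10 are pairwise adjacent (a clique of size 5), so at least 5 colors are needed.
5 colors suffice: color red → {3, 5, 8}; color blue → {2, 4, 6}; color green → {9}; color yellow → {7, 10}; color purple → {1}. Each edge has distinct colors on its endpoints.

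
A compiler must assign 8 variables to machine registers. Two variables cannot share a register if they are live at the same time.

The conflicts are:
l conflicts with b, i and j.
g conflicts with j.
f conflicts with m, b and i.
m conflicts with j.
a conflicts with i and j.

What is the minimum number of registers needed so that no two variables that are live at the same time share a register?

3

The cycle l-b-f-m-j-l has odd length 5, so it cannot be 2-colored; at least 3 registers are needed.
A valid assignment using 3 registers: l=2, g=2, f=1, m=2, b=3, a=2, i=3, j=1. Each listed conflict is separated.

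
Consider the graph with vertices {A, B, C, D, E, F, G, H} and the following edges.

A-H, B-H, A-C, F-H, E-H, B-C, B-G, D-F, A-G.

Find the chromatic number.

2

D and F are adjacent, so at least 2 colors are needed.
One proper 2-coloring: A=blue, B=blue, C=red, D=red, E=blue, F=blue, G=red, H=red. Every edge joins two different colors.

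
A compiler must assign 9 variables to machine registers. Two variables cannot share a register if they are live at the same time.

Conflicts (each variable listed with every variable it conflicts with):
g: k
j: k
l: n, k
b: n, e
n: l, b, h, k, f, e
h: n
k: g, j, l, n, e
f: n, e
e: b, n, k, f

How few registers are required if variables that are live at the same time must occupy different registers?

3

l, n, k all conflict with each other, so at least 3 registers are needed.
3 registers suffice: register 1 → {g, j, n}; register 2 → {b, h, k, f}; register 3 → {l, e}. Every pair that conflicts lands in different registers.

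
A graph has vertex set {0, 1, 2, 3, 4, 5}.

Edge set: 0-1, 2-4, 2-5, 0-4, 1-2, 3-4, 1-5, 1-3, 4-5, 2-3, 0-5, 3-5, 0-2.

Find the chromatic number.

1, 2, 3, 5 are pairwise adjacent (a clique of size 4), so at least 4 colors are needed.
4 colors suffice: 0=yellow, 1=green, 2=blue, 3=yellow, 4=green, 5=red. Each edge has distinct colors on its endpoints.

4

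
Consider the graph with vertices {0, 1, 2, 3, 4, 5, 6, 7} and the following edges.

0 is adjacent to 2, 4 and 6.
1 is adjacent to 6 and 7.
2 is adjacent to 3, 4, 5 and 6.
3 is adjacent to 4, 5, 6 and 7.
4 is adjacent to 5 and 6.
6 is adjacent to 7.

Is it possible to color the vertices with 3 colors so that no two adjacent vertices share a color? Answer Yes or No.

No

2, 3, 4, 6 are pairwise adjacent (a clique of size 4), so at least 4 colors are needed.
So 3 colors are not enough.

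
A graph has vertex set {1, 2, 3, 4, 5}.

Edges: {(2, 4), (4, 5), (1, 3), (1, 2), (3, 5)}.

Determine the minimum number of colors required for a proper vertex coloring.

3

The cycle 3-1-2-4-5-3 has odd length 5, so it cannot be 2-colored; at least 3 colors are needed.
3 colors suffice: color a → {2, 5}; color b → {1, 4}; color c → {3}. No two adjacent vertices share a color.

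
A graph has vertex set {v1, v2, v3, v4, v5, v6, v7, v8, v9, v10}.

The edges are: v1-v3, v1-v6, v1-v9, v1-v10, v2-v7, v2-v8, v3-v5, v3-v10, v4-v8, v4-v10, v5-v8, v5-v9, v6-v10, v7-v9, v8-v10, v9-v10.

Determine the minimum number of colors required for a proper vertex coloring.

v1, v3, v10 are mutually adjacent, so at least 3 colors are needed.
3 colors suffice: v1=B, v2=R, v3=G, v4=G, v5=R, v6=G, v7=B, v8=B, v9=G, v10=R. Every edge joins two different colors.

3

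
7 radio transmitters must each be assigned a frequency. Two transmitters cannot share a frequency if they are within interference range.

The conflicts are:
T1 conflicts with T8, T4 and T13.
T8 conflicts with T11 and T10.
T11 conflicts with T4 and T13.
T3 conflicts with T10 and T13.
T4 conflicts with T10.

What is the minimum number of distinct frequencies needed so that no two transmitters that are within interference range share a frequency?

The cycle T1-T13-T3-T10-T4-T1 has odd length 5, so it cannot be 2-colored; at least 3 frequencies are needed.
3 frequencies suffice: T1=1, T8=2, T11=1, T3=3, T4=2, T10=1, T13=2. No two conflicting transmitters share a frequency.

3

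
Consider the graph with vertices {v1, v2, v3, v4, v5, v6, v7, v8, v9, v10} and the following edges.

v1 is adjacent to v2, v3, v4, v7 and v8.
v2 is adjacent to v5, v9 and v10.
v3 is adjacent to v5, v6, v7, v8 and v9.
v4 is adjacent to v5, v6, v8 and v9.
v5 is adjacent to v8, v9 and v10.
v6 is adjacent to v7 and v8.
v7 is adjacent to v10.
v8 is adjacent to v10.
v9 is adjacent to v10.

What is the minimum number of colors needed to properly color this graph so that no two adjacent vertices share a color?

v2, v5, v9, v10 form a clique, so at least 4 colors are needed.
4 colors suffice: color 1 → {v1, v5, v6}; color 2 → {v7, v8, v9}; color 3 → {v3, v4, v10}; color 4 → {v2}. Every edge joins two different colors.

4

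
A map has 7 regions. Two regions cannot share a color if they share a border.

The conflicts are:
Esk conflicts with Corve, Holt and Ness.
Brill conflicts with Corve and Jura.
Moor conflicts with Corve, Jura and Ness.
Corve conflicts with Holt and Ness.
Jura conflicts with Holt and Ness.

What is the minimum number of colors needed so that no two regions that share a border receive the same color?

3

Moor, Jura, Ness are mutually in conflict, so at least 3 colors are needed.
A valid assignment using 3 colors: Esk=3, Brill=2, Moor=3, Corve=1, Jura=1, Holt=2, Ness=2. No two conflicting regions share a color.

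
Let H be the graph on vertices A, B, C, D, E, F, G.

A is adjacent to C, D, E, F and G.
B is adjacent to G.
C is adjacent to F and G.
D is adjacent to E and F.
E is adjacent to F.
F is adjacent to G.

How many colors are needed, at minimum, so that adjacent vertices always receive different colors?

A, C, F, G form a clique, so at least 4 colors are needed.
One proper 4-coloring: A=red, B=red, C=yellow, D=green, E=yellow, F=blue, G=green. Each edge has distinct colors on its endpoints.

4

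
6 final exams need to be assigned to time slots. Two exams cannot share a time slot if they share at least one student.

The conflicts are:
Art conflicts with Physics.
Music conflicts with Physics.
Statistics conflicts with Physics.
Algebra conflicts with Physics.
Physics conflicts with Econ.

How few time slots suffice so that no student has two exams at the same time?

2

Algebra and Physics conflict, so at least 2 time slots are needed.
A valid assignment using 2 time slots: Art=2, Music=2, Statistics=2, Algebra=2, Physics=1, Econ=2. No two conflicting exams share a time slot.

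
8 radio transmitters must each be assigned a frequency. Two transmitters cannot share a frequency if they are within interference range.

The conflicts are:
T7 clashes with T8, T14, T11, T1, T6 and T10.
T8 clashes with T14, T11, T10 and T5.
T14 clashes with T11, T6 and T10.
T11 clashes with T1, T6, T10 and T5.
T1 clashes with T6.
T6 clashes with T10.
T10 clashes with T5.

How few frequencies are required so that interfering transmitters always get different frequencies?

T7, T14, T11, T6, T10 pairwise conflict, so at least 5 frequencies are needed.
5 frequencies suffice: frequency 1 → {T11}; frequency 2 → {T7, T5}; frequency 3 → {T1, T10}; frequency 4 → {T8, T6}; frequency 5 → {T14}. No two conflicting transmitters share a frequency.

5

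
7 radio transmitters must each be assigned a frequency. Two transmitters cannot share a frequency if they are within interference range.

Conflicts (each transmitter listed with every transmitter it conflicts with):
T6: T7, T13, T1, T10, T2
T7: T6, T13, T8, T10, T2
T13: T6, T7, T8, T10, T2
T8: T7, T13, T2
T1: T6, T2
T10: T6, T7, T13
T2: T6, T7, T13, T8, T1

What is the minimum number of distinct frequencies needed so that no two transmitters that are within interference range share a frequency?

4

T6, T7, T13, T10 are mutually in conflict, so at least 4 frequencies are needed.
Using 4 frequencies: T6=4, T7=2, T13=1, T8=4, T1=1, T10=3, T2=3. Each listed conflict is separated.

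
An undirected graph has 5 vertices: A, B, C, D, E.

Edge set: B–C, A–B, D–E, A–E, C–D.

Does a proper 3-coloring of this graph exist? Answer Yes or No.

Yes

The chromatic number is 3. The cycle A-E-D-C-B-A has odd length 5, so it cannot be 2-colored; at least 3 colors are needed.
3 colors suffice: A=green, B=red, C=blue, D=red, E=blue.
That is already a proper 3-coloring.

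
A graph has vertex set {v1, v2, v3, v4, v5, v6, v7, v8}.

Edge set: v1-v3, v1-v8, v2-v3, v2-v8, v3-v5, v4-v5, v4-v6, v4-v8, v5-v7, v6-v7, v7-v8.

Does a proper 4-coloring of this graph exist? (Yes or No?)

The chromatic number is 3. The cycle v8-v7-v5-v3-v2-v8 has odd length 5, so it cannot be 2-colored; at least 3 colors are needed.
A valid assignment using 3 colors: v1=3, v2=3, v3=2, v4=2, v5=1, v6=1, v7=2, v8=1.
Since 4 ≥ 3, a proper 4-coloring certainly exists.

Yes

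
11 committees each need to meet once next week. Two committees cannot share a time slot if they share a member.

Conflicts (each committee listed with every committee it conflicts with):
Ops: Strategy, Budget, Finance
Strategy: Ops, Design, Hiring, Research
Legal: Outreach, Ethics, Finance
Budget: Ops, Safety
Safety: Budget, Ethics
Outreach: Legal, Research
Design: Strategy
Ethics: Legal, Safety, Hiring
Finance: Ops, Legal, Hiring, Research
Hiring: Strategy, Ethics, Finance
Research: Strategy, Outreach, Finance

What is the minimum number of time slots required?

2

Strategy and Design conflict, so at least 2 time slots are needed.
2 time slots suffice: time slot 1 → {Strategy, Budget, Outreach, Ethics, Finance}; time slot 2 → {Ops, Legal, Safety, Design, Hiring, Research}. Every pair that conflicts lands in different time slots.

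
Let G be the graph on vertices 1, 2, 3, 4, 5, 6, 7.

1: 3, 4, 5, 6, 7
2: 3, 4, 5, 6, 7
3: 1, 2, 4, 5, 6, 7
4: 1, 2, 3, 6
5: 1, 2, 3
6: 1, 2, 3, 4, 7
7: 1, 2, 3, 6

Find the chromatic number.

4

2, 3, 4, 6 are pairwise adjacent (a clique of size 4), so at least 4 colors are needed.
One proper 4-coloring: 1=green, 2=green, 3=red, 4=yellow, 5=blue, 6=blue, 7=yellow. Each edge has distinct colors on its endpoints.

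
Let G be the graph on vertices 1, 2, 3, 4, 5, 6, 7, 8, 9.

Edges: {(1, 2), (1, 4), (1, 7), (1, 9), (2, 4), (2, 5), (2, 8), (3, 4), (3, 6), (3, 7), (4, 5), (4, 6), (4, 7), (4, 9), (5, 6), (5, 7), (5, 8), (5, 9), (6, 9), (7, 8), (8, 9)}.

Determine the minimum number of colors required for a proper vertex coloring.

4

4, 5, 6, 9 are mutually adjacent (a clique of size 4), so at least 4 colors are needed.
One proper 4-coloring: 1=b, 2=c, 3=b, 4=a, 5=b, 6=d, 7=c, 8=a, 9=c. Every edge joins two different colors.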